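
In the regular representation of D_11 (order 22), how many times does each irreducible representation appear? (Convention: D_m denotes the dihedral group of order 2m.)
Each irreducible V_i of dimension d_i appears with multiplicity d_i, i.e. rho_reg = (direct sum over all irreducibles V_i) d_i V_i. The irreducible dimensions for D_11 are 1, 1, 2, 2, 2, 2, 2: 2 irreducibles of dimension 1, each with multiplicity 1; 5 irreducibles of dimension 2, each with multiplicity 2. Total dimension 2*1*1 + 5*2*2 = 22 = |G|.

Argument: General theorem: in the regular representation of a finite group G, each irreducible appears with multiplicity equal to its dimension. Check: dim(rho_reg) = sum d_i^2 = 1 + 1 + 4 + 4 + 4 + 4 + 4 = 22 = |G|.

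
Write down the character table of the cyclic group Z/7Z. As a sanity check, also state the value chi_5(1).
Character table of Z/7Z (irreps indexed chi_0,...,chi_6 with chi_k(m) = zeta_7^(k*m), zeta_7 = exp(2*pi*i/7)):
  irrep \ class  {0} (size 1)  {1} (size 1)    {2} (size 1)    {3} (size 1)    {4} (size 1)    {5} (size 1)    {6} (size 1)  
  chi_0          1             1               1               1               1               1               1             
  chi_1          1             exp(2*I*pi/7)   exp(4*I*pi/7)   exp(6*I*pi/7)   exp(-6*I*pi/7)  exp(-4*I*pi/7)  exp(-2*I*pi/7)
  chi_2          1             exp(4*I*pi/7)   exp(-6*I*pi/7)  exp(-2*I*pi/7)  exp(2*I*pi/7)   exp(6*I*pi/7)   exp(-4*I*pi/7)
  chi_3          1             exp(6*I*pi/7)   exp(-2*I*pi/7)  exp(4*I*pi/7)   exp(-4*I*pi/7)  exp(2*I*pi/7)   exp(-6*I*pi/7)
  chi_4          1             exp(-6*I*pi/7)  exp(2*I*pi/7)   exp(-4*I*pi/7)  exp(4*I*pi/7)   exp(-2*I*pi/7)  exp(6*I*pi/7) 
  chi_5          1             exp(-4*I*pi/7)  exp(6*I*pi/7)   exp(2*I*pi/7)   exp(-2*I*pi/7)  exp(-6*I*pi/7)  exp(4*I*pi/7) 
  chi_6          1             exp(-2*I*pi/7)  exp(-4*I*pi/7)  exp(-6*I*pi/7)  exp(6*I*pi/7)   exp(4*I*pi/7)   exp(2*I*pi/7) 

Spot check: chi_5(1) = zeta_7^(5*1) = zeta_7^5 = exp(-4*I*pi/7).

Solution. Z/7Z is abelian, so all 7 irreducible complex representations are 1-dimensional. They are given by chi_k(m) = zeta_7^(k*m) for k = 0,...,6. Row orthogonality: sum_m chi_k(m) conj(chi_l(m)) = 7 * [k = l].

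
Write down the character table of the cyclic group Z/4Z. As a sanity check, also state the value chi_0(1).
Character table of Z/4Z (irreps indexed chi_0,...,chi_3 with chi_k(m) = zeta_4^(k*m), zeta_4 = exp(2*pi*i/4)):
  irrep \ class  {0} (size 1)  {1} (size 1)  {2} (size 1)  {3} (size 1)
  chi_0          1             1             1             1           
  chi_1          1             I             -1            -I          
  chi_2          1             -1            1             -1          
  chi_3          1             -I            -1            I           

Spot check: chi_0(1) = zeta_4^(0*1) = zeta_4^0 = 1.

Derivation: Z/4Z is abelian, so all 4 irreducible complex representations are 1-dimensional. They are given by chi_k(m) = zeta_4^(k*m) for k = 0,...,3. Row orthogonality: sum_m chi_k(m) conj(chi_l(m)) = 4 * [k = l].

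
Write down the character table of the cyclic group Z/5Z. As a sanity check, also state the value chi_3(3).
Character table of Z/5Z (irreps indexed chi_0,...,chi_4 with chi_k(m) = zeta_5^(k*m), zeta_5 = exp(2*pi*i/5)):
  irrep \ class  {0} (size 1)  {1} (size 1)    {2} (size 1)    {3} (size 1)    {4} (size 1)  
  chi_0          1             1               1               1               1             
  chi_1          1             exp(2*I*pi/5)   exp(4*I*pi/5)   exp(-4*I*pi/5)  exp(-2*I*pi/5)
  chi_2          1             exp(4*I*pi/5)   exp(-2*I*pi/5)  exp(2*I*pi/5)   exp(-4*I*pi/5)
  chi_3          1             exp(-4*I*pi/5)  exp(2*I*pi/5)   exp(-2*I*pi/5)  exp(4*I*pi/5) 
  chi_4          1             exp(-2*I*pi/5)  exp(-4*I*pi/5)  exp(4*I*pi/5)   exp(2*I*pi/5) 

Spot check: chi_3(3) = zeta_5^(3*3) = zeta_5^9 = exp(-2*I*pi/5).

Reasoning: Z/5Z is abelian, so all 5 irreducible complex representations are 1-dimensional. They are given by chi_k(m) = zeta_5^(k*m) for k = 0,...,4. Row orthogonality: sum_m chi_k(m) conj(chi_l(m)) = 5 * [k = l].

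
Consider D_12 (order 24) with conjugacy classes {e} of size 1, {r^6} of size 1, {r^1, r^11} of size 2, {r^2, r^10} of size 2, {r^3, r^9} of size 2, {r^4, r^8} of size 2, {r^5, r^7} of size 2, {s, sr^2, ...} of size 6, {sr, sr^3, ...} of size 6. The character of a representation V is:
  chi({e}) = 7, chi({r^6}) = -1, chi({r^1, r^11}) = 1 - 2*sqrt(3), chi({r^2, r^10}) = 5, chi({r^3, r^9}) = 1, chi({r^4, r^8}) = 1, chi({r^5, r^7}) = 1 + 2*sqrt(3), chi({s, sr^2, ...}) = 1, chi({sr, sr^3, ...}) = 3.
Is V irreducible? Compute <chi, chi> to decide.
Not irreducible (reducible): <chi, chi> = 9 > 1.

Solution. <chi, chi> = (1/|G|) sum_C |C| * |chi(C)|^2 = (1/24)[1*|7|^2 + 1*|-1|^2 + 2*|1 - 2*sqrt(3)|^2 + 2*|5|^2 + 2*|1|^2 + 2*|1|^2 + 2*|1 + 2*sqrt(3)|^2 + 6*|1|^2 + 6*|3|^2]
  = (1/24)[(49) + (1) + (26 - 8*sqrt(3)) + (50) + (2) + (2) + (8*sqrt(3) + 26) + (6) + (54)] = 216/24 = 9.
A character is irreducible iff <chi, chi> = 1, so this representation is reducible.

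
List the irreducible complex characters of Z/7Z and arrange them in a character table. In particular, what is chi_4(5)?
Character table of Z/7Z (irreps indexed chi_0,...,chi_6 with chi_k(m) = zeta_7^(k*m), zeta_7 = exp(2*pi*i/7)):
  irrep \ class  {0} (size 1)  {1} (size 1)    {2} (size 1)    {3} (size 1)    {4} (size 1)    {5} (size 1)    {6} (size 1)  
  chi_0          1             1               1               1               1               1               1             
  chi_1          1             exp(2*I*pi/7)   exp(4*I*pi/7)   exp(6*I*pi/7)   exp(-6*I*pi/7)  exp(-4*I*pi/7)  exp(-2*I*pi/7)
  chi_2          1             exp(4*I*pi/7)   exp(-6*I*pi/7)  exp(-2*I*pi/7)  exp(2*I*pi/7)   exp(6*I*pi/7)   exp(-4*I*pi/7)
  chi_3          1             exp(6*I*pi/7)   exp(-2*I*pi/7)  exp(4*I*pi/7)   exp(-4*I*pi/7)  exp(2*I*pi/7)   exp(-6*I*pi/7)
  chi_4          1             exp(-6*I*pi/7)  exp(2*I*pi/7)   exp(-4*I*pi/7)  exp(4*I*pi/7)   exp(-2*I*pi/7)  exp(6*I*pi/7) 
  chi_5          1             exp(-4*I*pi/7)  exp(6*I*pi/7)   exp(2*I*pi/7)   exp(-2*I*pi/7)  exp(-6*I*pi/7)  exp(4*I*pi/7) 
  chi_6          1             exp(-2*I*pi/7)  exp(-4*I*pi/7)  exp(-6*I*pi/7)  exp(6*I*pi/7)   exp(4*I*pi/7)   exp(2*I*pi/7) 

Spot check: chi_4(5) = zeta_7^(4*5) = zeta_7^20 = exp(-2*I*pi/7).

Details: Z/7Z is abelian, so all 7 irreducible complex representations are 1-dimensional. They are given by chi_k(m) = zeta_7^(k*m) for k = 0,...,6. Row orthogonality: sum_m chi_k(m) conj(chi_l(m)) = 7 * [k = l].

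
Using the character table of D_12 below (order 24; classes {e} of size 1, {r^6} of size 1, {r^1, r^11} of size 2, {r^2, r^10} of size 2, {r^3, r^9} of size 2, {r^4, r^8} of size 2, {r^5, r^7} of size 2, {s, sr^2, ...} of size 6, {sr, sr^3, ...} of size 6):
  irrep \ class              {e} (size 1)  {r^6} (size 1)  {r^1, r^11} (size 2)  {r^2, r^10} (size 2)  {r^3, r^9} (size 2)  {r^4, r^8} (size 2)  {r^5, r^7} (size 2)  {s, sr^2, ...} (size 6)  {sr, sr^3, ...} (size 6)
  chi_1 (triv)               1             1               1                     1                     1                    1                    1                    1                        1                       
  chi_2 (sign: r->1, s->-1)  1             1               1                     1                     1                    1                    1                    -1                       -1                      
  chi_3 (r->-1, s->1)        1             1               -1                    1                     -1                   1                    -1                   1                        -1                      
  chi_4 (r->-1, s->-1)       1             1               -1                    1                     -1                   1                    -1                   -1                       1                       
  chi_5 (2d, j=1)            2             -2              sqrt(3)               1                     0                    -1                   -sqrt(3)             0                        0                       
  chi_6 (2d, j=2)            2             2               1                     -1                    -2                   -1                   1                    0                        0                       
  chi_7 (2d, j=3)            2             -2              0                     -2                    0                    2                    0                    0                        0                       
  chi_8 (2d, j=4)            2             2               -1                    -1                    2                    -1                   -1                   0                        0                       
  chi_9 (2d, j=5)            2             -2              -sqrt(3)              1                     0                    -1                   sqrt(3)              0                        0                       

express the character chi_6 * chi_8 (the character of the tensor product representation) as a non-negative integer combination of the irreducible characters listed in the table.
chi_6 tensor chi_8 = chi_3 + chi_4 + chi_6 (all other irreducibles have multiplicity 0).

Explanation: The character of a tensor product is the pointwise product (chi_6 * chi_8)(C) = chi_6(C) * chi_8(C):
  {e}: (2)*(2), {r^6}: (2)*(2), {r^1, r^11}: (1)*(-1), {r^2, r^10}: (-1)*(-1), {r^3, r^9}: (-2)*(2), {r^4, r^8}: (-1)*(-1), {r^5, r^7}: (1)*(-1), {s, sr^2, ...}: (0)*(0), {sr, sr^3, ...}: (0)*(0)
so (chi_6 * chi_8) takes values
  {e} -> 4, {r^6} -> 4, {r^1, r^11} -> -1, {r^2, r^10} -> 1, {r^3, r^9} -> -4, {r^4, r^8} -> 1, {r^5, r^7} -> -1, {s, sr^2, ...} -> 0, {sr, sr^3, ...} -> 0.
Now take the inner product of this character with each irreducible chi from the table, <chi_6*chi_8, chi> = (1/24) sum_C |C| (chi_6*chi_8)(C) conj(chi(C)):
  <chi_6*chi_8, chi_1> = (1/24)[1*(4)*conj(1) + 1*(4)*conj(1) + 2*(-1)*conj(1) + 2*(1)*conj(1) + 2*(-4)*conj(1) + 2*(1)*conj(1) + 2*(-1)*conj(1) + 6*(0)*conj(1) + 6*(0)*conj(1)]
      = (1/24)[(4) + (4) + (-2) + (2) + (-8) + (2) + (-2) + (0) + (0)] = 0/24 = 0
  <chi_6*chi_8, chi_2> = (1/24)[1*(4)*conj(1) + 1*(4)*conj(1) + 2*(-1)*conj(1) + 2*(1)*conj(1) + 2*(-4)*conj(1) + 2*(1)*conj(1) + 2*(-1)*conj(1) + 6*(0)*conj(-1) + 6*(0)*conj(-1)]
      = (1/24)[(4) + (4) + (-2) + (2) + (-8) + (2) + (-2) + (0) + (0)] = 0/24 = 0
  <chi_6*chi_8, chi_3> = (1/24)[1*(4)*conj(1) + 1*(4)*conj(1) + 2*(-1)*conj(-1) + 2*(1)*conj(1) + 2*(-4)*conj(-1) + 2*(1)*conj(1) + 2*(-1)*conj(-1) + 6*(0)*conj(1) + 6*(0)*conj(-1)]
      = (1/24)[(4) + (4) + (2) + (2) + (8) + (2) + (2) + (0) + (0)] = 24/24 = 1
  <chi_6*chi_8, chi_4> = (1/24)[1*(4)*conj(1) + 1*(4)*conj(1) + 2*(-1)*conj(-1) + 2*(1)*conj(1) + 2*(-4)*conj(-1) + 2*(1)*conj(1) + 2*(-1)*conj(-1) + 6*(0)*conj(-1) + 6*(0)*conj(1)]
      = (1/24)[(4) + (4) + (2) + (2) + (8) + (2) + (2) + (0) + (0)] = 24/24 = 1
  <chi_6*chi_8, chi_5> = (1/24)[1*(4)*conj(2) + 1*(4)*conj(-2) + 2*(-1)*conj(sqrt(3)) + 2*(1)*conj(1) + 2*(-4)*conj(0) + 2*(1)*conj(-1) + 2*(-1)*conj(-sqrt(3)) + 6*(0)*conj(0) + 6*(0)*conj(0)]
      = (1/24)[(8) + (-8) + (-2*sqrt(3)) + (2) + (0) + (-2) + (2*sqrt(3)) + (0) + (0)] = 0/24 = 0
  <chi_6*chi_8, chi_6> = (1/24)[1*(4)*conj(2) + 1*(4)*conj(2) + 2*(-1)*conj(1) + 2*(1)*conj(-1) + 2*(-4)*conj(-2) + 2*(1)*conj(-1) + 2*(-1)*conj(1) + 6*(0)*conj(0) + 6*(0)*conj(0)]
      = (1/24)[(8) + (8) + (-2) + (-2) + (16) + (-2) + (-2) + (0) + (0)] = 24/24 = 1
  <chi_6*chi_8, chi_7> = (1/24)[1*(4)*conj(2) + 1*(4)*conj(-2) + 2*(-1)*conj(0) + 2*(1)*conj(-2) + 2*(-4)*conj(0) + 2*(1)*conj(2) + 2*(-1)*conj(0) + 6*(0)*conj(0) + 6*(0)*conj(0)]
      = (1/24)[(8) + (-8) + (0) + (-4) + (0) + (4) + (0) + (0) + (0)] = 0/24 = 0
  <chi_6*chi_8, chi_8> = (1/24)[1*(4)*conj(2) + 1*(4)*conj(2) + 2*(-1)*conj(-1) + 2*(1)*conj(-1) + 2*(-4)*conj(2) + 2*(1)*conj(-1) + 2*(-1)*conj(-1) + 6*(0)*conj(0) + 6*(0)*conj(0)]
      = (1/24)[(8) + (8) + (2) + (-2) + (-16) + (-2) + (2) + (0) + (0)] = 0/24 = 0
  <chi_6*chi_8, chi_9> = (1/24)[1*(4)*conj(2) + 1*(4)*conj(-2) + 2*(-1)*conj(-sqrt(3)) + 2*(1)*conj(1) + 2*(-4)*conj(0) + 2*(1)*conj(-1) + 2*(-1)*conj(sqrt(3)) + 6*(0)*conj(0) + 6*(0)*conj(0)]
      = (1/24)[(8) + (-8) + (2*sqrt(3)) + (2) + (0) + (-2) + (-2*sqrt(3)) + (0) + (0)] = 0/24 = 0
Hence the multiplicities are chi_3: 1, chi_4: 1, chi_6: 1. Dimension check: dim(chi_6)*dim(chi_8) = 2*2 = 4 and sum (mult * dim) = 1*1 + 1*1 + 1*2 = 4.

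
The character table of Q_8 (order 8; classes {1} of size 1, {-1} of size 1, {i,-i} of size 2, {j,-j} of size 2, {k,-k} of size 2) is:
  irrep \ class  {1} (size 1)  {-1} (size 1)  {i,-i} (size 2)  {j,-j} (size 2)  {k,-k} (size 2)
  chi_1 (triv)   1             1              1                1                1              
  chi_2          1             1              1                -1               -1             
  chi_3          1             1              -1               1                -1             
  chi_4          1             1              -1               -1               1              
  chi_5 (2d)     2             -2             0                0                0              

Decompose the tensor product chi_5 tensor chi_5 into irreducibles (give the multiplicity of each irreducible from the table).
chi_5 tensor chi_5 = chi_1 + chi_2 + chi_3 + chi_4 (all other irreducibles have multiplicity 0).

The character of a tensor product is the pointwise product (chi_5 * chi_5)(C) = chi_5(C) * chi_5(C):
  {1}: (2)*(2), {-1}: (-2)*(-2), {i,-i}: (0)*(0), {j,-j}: (0)*(0), {k,-k}: (0)*(0)
so (chi_5 * chi_5) takes values
  {1} -> 4, {-1} -> 4, {i,-i} -> 0, {j,-j} -> 0, {k,-k} -> 0.
Now take the inner product of this character with each irreducible chi from the table, <chi_5*chi_5, chi> = (1/8) sum_C |C| (chi_5*chi_5)(C) conj(chi(C)):
  <chi_5*chi_5, chi_1> = (1/8)[1*(4)*conj(1) + 1*(4)*conj(1) + 2*(0)*conj(1) + 2*(0)*conj(1) + 2*(0)*conj(1)]
      = (1/8)[(4) + (4) + (0) + (0) + (0)] = 8/8 = 1
  <chi_5*chi_5, chi_2> = (1/8)[1*(4)*conj(1) + 1*(4)*conj(1) + 2*(0)*conj(1) + 2*(0)*conj(-1) + 2*(0)*conj(-1)]
      = (1/8)[(4) + (4) + (0) + (0) + (0)] = 8/8 = 1
  <chi_5*chi_5, chi_3> = (1/8)[1*(4)*conj(1) + 1*(4)*conj(1) + 2*(0)*conj(-1) + 2*(0)*conj(1) + 2*(0)*conj(-1)]
      = (1/8)[(4) + (4) + (0) + (0) + (0)] = 8/8 = 1
  <chi_5*chi_5, chi_4> = (1/8)[1*(4)*conj(1) + 1*(4)*conj(1) + 2*(0)*conj(-1) + 2*(0)*conj(-1) + 2*(0)*conj(1)]
      = (1/8)[(4) + (4) + (0) + (0) + (0)] = 8/8 = 1
  <chi_5*chi_5, chi_5> = (1/8)[1*(4)*conj(2) + 1*(4)*conj(-2) + 2*(0)*conj(0) + 2*(0)*conj(0) + 2*(0)*conj(0)]
      = (1/8)[(8) + (-8) + (0) + (0) + (0)] = 0/8 = 0
Hence the multiplicities are chi_1: 1, chi_2: 1, chi_3: 1, chi_4: 1. Dimension check: dim(chi_5)*dim(chi_5) = 2*2 = 4 and sum (mult * dim) = 1*1 + 1*1 + 1*1 + 1*1 = 4.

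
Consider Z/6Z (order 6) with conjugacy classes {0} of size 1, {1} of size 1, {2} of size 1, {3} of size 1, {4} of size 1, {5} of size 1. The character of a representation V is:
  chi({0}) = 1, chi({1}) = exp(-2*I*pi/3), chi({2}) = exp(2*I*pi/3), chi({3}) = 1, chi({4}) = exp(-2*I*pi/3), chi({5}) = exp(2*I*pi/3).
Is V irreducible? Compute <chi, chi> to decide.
Irreducible: <chi, chi> = 1.

<chi, chi> = (1/|G|) sum_C |C| * |chi(C)|^2 = (1/6)[1*|1|^2 + 1*|exp(-2*I*pi/3)|^2 + 1*|exp(2*I*pi/3)|^2 + 1*|1|^2 + 1*|exp(-2*I*pi/3)|^2 + 1*|exp(2*I*pi/3)|^2]
  = (1/6)[(1) + (1) + (1) + (1) + (1) + (1)] = 6/6 = 1.
(Exp terms are combined using exp(i*s)*conj(exp(i*t)) = exp(i*(s-t)), and sums of them are collapsed using the identity that for every m > 1 the m distinct m-th roots of unity sum to 0, e.g. 1 + exp(2*I*pi/3) + exp(-2*I*pi/3) = 0.)
A character is irreducible iff <chi, chi> = 1, so this representation is irreducible.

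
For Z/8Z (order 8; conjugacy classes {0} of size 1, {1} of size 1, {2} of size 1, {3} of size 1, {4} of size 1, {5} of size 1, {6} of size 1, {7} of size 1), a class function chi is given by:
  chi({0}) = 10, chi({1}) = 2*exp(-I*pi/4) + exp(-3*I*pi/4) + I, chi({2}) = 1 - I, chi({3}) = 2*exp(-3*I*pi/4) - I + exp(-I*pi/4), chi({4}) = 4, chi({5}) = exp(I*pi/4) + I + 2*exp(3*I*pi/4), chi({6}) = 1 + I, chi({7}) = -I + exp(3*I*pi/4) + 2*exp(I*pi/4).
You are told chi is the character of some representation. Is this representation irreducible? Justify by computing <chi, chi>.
Not irreducible (reducible): <chi, chi> = 18 > 1.

Solution. <chi, chi> = (1/|G|) sum_C |C| * |chi(C)|^2 = (1/8)[1*|10|^2 + 1*|2*exp(-I*pi/4) + exp(-3*I*pi/4) + I|^2 + 1*|1 - I|^2 + 1*|2*exp(-3*I*pi/4) - I + exp(-I*pi/4)|^2 + 1*|4|^2 + 1*|exp(I*pi/4) + I + 2*exp(3*I*pi/4)|^2 + 1*|1 + I|^2 + 1*|-I + exp(3*I*pi/4) + 2*exp(I*pi/4)|^2]
  = (1/8)[(100) + (6 - 2*exp(I*pi/4) + exp(-3*I*pi/4) - exp(-I*pi/4) + 2*exp(3*I*pi/4)) + (2) + (6 + 2*exp(-I*pi/4) - exp(3*I*pi/4) + exp(I*pi/4) - 2*exp(-3*I*pi/4)) + (16) + (6 + 2*exp(-I*pi/4) - exp(3*I*pi/4) + exp(I*pi/4) - 2*exp(-3*I*pi/4)) + (2) + (6 - 2*exp(I*pi/4) + exp(-3*I*pi/4) - exp(-I*pi/4) + 2*exp(3*I*pi/4))] = 144/8 = 18.
(Exp terms are combined using exp(i*s)*conj(exp(i*t)) = exp(i*(s-t)), and sums of them are collapsed using the identity that for every m > 1 the m distinct m-th roots of unity sum to 0, e.g. 1 + exp(2*I*pi/3) + exp(-2*I*pi/3) = 0.)
A character is irreducible iff <chi, chi> = 1, so this representation is reducible.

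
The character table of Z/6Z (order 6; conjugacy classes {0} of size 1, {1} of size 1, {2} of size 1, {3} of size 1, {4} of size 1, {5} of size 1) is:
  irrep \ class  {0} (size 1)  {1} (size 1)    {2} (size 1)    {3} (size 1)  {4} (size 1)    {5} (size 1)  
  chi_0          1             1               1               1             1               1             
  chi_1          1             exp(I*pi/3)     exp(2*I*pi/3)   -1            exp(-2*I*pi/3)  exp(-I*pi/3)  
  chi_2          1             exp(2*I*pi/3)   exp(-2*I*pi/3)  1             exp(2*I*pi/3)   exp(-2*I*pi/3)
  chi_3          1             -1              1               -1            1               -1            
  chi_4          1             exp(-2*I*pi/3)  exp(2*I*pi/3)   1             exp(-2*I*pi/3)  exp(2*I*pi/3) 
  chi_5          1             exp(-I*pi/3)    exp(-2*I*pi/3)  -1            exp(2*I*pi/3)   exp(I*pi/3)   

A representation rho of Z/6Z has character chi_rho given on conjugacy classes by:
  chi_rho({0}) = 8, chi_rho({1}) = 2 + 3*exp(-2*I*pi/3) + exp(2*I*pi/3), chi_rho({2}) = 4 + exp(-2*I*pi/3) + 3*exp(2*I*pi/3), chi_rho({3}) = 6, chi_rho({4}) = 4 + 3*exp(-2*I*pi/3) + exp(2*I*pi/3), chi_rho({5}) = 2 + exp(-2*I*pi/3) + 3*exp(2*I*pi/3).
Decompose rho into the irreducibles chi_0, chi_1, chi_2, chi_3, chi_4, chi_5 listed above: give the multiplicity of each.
Multiplicities: chi_0: 3, chi_1: 0, chi_2: 1, chi_3: 1, chi_4: 3, chi_5: 0.

Details: Use <chi_rho, chi> = (1/|G|) sum_C |C| * chi_rho(C) * conj(chi(C)) with |G| = 6 for each irreducible chi in the table:
  <chi_rho, chi_0> = (1/6)[1*(8)*conj(1) + 1*(2 + 3*exp(-2*I*pi/3) + exp(2*I*pi/3))*conj(1) + 1*(4 + exp(-2*I*pi/3) + 3*exp(2*I*pi/3))*conj(1) + 1*(6)*conj(1) + 1*(4 + 3*exp(-2*I*pi/3) + exp(2*I*pi/3))*conj(1) + 1*(2 + exp(-2*I*pi/3) + 3*exp(2*I*pi/3))*conj(1)]
      = (1/6)[(8) + (2 + 3*exp(-2*I*pi/3) + exp(2*I*pi/3)) + (4 + exp(-2*I*pi/3) + 3*exp(2*I*pi/3)) + (6) + (4 + 3*exp(-2*I*pi/3) + exp(2*I*pi/3)) + (2 + exp(-2*I*pi/3) + 3*exp(2*I*pi/3))] = 18/6 = 3
  <chi_rho, chi_1> = (1/6)[1*(8)*conj(1) + 1*(2 + 3*exp(-2*I*pi/3) + exp(2*I*pi/3))*conj(exp(I*pi/3)) + 1*(4 + exp(-2*I*pi/3) + 3*exp(2*I*pi/3))*conj(exp(2*I*pi/3)) + 1*(6)*conj(-1) + 1*(4 + 3*exp(-2*I*pi/3) + exp(2*I*pi/3))*conj(exp(-2*I*pi/3)) + 1*(2 + exp(-2*I*pi/3) + 3*exp(2*I*pi/3))*conj(exp(-I*pi/3))]
      = (1/6)[(8) + (-3 + 2*exp(-I*pi/3) + exp(I*pi/3)) + (3 + 4*exp(-2*I*pi/3) + exp(2*I*pi/3)) + (-6) + (3 + exp(-2*I*pi/3) + 4*exp(2*I*pi/3)) + (-3 + exp(-I*pi/3) + 2*exp(I*pi/3))] = 0/6 = 0
  <chi_rho, chi_2> = (1/6)[1*(8)*conj(1) + 1*(2 + 3*exp(-2*I*pi/3) + exp(2*I*pi/3))*conj(exp(2*I*pi/3)) + 1*(4 + exp(-2*I*pi/3) + 3*exp(2*I*pi/3))*conj(exp(-2*I*pi/3)) + 1*(6)*conj(1) + 1*(4 + 3*exp(-2*I*pi/3) + exp(2*I*pi/3))*conj(exp(2*I*pi/3)) + 1*(2 + exp(-2*I*pi/3) + 3*exp(2*I*pi/3))*conj(exp(-2*I*pi/3))]
      = (1/6)[(8) + (1 + 2*exp(-2*I*pi/3) + 3*exp(2*I*pi/3)) + (1 + 3*exp(-2*I*pi/3) + 4*exp(2*I*pi/3)) + (6) + (1 + 4*exp(-2*I*pi/3) + 3*exp(2*I*pi/3)) + (1 + 3*exp(-2*I*pi/3) + 2*exp(2*I*pi/3))] = 6/6 = 1
  <chi_rho, chi_3> = (1/6)[1*(8)*conj(1) + 1*(2 + 3*exp(-2*I*pi/3) + exp(2*I*pi/3))*conj(-1) + 1*(4 + exp(-2*I*pi/3) + 3*exp(2*I*pi/3))*conj(1) + 1*(6)*conj(-1) + 1*(4 + 3*exp(-2*I*pi/3) + exp(2*I*pi/3))*conj(1) + 1*(2 + exp(-2*I*pi/3) + 3*exp(2*I*pi/3))*conj(-1)]
      = (1/6)[(8) + (-2 - exp(2*I*pi/3) - 3*exp(-2*I*pi/3)) + (4 + exp(-2*I*pi/3) + 3*exp(2*I*pi/3)) + (-6) + (4 + 3*exp(-2*I*pi/3) + exp(2*I*pi/3)) + (-2 - 3*exp(2*I*pi/3) - exp(-2*I*pi/3))] = 6/6 = 1
  <chi_rho, chi_4> = (1/6)[1*(8)*conj(1) + 1*(2 + 3*exp(-2*I*pi/3) + exp(2*I*pi/3))*conj(exp(-2*I*pi/3)) + 1*(4 + exp(-2*I*pi/3) + 3*exp(2*I*pi/3))*conj(exp(2*I*pi/3)) + 1*(6)*conj(1) + 1*(4 + 3*exp(-2*I*pi/3) + exp(2*I*pi/3))*conj(exp(-2*I*pi/3)) + 1*(2 + exp(-2*I*pi/3) + 3*exp(2*I*pi/3))*conj(exp(2*I*pi/3))]
      = (1/6)[(8) + (3 + exp(-2*I*pi/3) + 2*exp(2*I*pi/3)) + (3 + 4*exp(-2*I*pi/3) + exp(2*I*pi/3)) + (6) + (3 + exp(-2*I*pi/3) + 4*exp(2*I*pi/3)) + (3 + 2*exp(-2*I*pi/3) + exp(2*I*pi/3))] = 18/6 = 3
  <chi_rho, chi_5> = (1/6)[1*(8)*conj(1) + 1*(2 + 3*exp(-2*I*pi/3) + exp(2*I*pi/3))*conj(exp(-I*pi/3)) + 1*(4 + exp(-2*I*pi/3) + 3*exp(2*I*pi/3))*conj(exp(-2*I*pi/3)) + 1*(6)*conj(-1) + 1*(4 + 3*exp(-2*I*pi/3) + exp(2*I*pi/3))*conj(exp(2*I*pi/3)) + 1*(2 + exp(-2*I*pi/3) + 3*exp(2*I*pi/3))*conj(exp(I*pi/3))]
      = (1/6)[(8) + (-1 + 3*exp(-I*pi/3) + 2*exp(I*pi/3)) + (1 + 3*exp(-2*I*pi/3) + 4*exp(2*I*pi/3)) + (-6) + (1 + 4*exp(-2*I*pi/3) + 3*exp(2*I*pi/3)) + (-1 + 2*exp(-I*pi/3) + 3*exp(I*pi/3))] = 0/6 = 0
(Exp terms are combined using exp(i*s)*conj(exp(i*t)) = exp(i*(s-t)), and sums of them are collapsed using the identity that for every m > 1 the m distinct m-th roots of unity sum to 0, e.g. 1 + exp(2*I*pi/3) + exp(-2*I*pi/3) = 0.)
Dimension check: dim(rho) = sum (mult * dim) = 3*1 + 0*1 + 1*1 + 1*1 + 3*1 + 0*1 = 8 = chi_rho(e) = 8.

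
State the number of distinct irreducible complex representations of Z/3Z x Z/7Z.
21

The number of irreducible complex representations of a finite group equals its number of conjugacy classes. Z/3Z x Z/7Z is abelian of order 21, so every element is its own conjugacy class: 21 classes, so Z/3Z x Z/7Z (order 21) has exactly 21 irreducible complex representations.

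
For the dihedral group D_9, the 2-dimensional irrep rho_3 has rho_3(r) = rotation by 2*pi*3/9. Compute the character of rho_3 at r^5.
chi_{rho_3}(r^5) = 2*cos(2*pi*3*5/9) = -1

Details: rho_3(r^5) is rotation by angle 2*pi*3*5/9, whose trace is 2*cos(2*pi*3*5/9) = -1.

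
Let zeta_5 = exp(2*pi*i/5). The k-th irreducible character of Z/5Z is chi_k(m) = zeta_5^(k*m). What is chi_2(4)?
chi_2(4) = zeta_5^8 = exp(-4*I*pi/5)

Argument: chi_2(4) = zeta_5^(2*4) = zeta_5^8. Since zeta_5^5 = 1, this equals zeta_5^3 = exp(2*pi*i*3/5) = exp(-4*I*pi/5).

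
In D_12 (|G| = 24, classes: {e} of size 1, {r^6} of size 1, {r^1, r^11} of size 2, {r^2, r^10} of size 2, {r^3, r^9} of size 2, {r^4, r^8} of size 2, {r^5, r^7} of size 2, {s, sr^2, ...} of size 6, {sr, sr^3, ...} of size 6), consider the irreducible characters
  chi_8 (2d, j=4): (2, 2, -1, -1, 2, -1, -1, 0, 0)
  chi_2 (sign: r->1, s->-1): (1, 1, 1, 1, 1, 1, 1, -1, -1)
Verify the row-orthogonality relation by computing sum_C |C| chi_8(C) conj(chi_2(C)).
Sum = 0; so <chi_8, chi_2> = 0 (distinct irreducibles are orthogonal).

Explanation: Compute term by term over conjugacy classes (|C| * chi_8(C) * conj(chi_2(C))):
  1*(2)*conj(1) + 1*(2)*conj(1) + 2*(-1)*conj(1) + 2*(-1)*conj(1) + 2*(2)*conj(1) + 2*(-1)*conj(1) + 2*(-1)*conj(1) + 6*(0)*conj(-1) + 6*(0)*conj(-1)
  = (2) + (2) + (-2) + (-2) + (4) + (-2) + (-2) + (0) + (0)
  = 0.
Dividing by |G| = 24 gives 0/24 = 0, matching the row-orthogonality relation <chi_8, chi_2> = [chi_8 = chi_2].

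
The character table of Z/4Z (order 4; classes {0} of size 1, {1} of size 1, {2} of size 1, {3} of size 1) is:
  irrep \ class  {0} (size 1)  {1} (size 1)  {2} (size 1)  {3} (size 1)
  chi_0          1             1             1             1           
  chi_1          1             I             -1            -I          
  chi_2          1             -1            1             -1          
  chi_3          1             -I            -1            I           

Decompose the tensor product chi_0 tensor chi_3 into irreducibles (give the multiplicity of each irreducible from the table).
chi_0 tensor chi_3 = chi_3 (all other irreducibles have multiplicity 0).

Solution. The character of a tensor product is the pointwise product (chi_0 * chi_3)(C) = chi_0(C) * chi_3(C):
  {0}: (1)*(1), {1}: (1)*(-I), {2}: (1)*(-1), {3}: (1)*(I)
so (chi_0 * chi_3) takes values
  {0} -> 1, {1} -> -I, {2} -> -1, {3} -> I.
Now take the inner product of this character with each irreducible chi from the table, <chi_0*chi_3, chi> = (1/4) sum_C |C| (chi_0*chi_3)(C) conj(chi(C)):
  <chi_0*chi_3, chi_0> = (1/4)[1*(1)*conj(1) + 1*(-I)*conj(1) + 1*(-1)*conj(1) + 1*(I)*conj(1)]
      = (1/4)[(1) + (-I) + (-1) + (I)] = 0/4 = 0
  <chi_0*chi_3, chi_1> = (1/4)[1*(1)*conj(1) + 1*(-I)*conj(I) + 1*(-1)*conj(-1) + 1*(I)*conj(-I)]
      = (1/4)[(1) + (-1) + (1) + (-1)] = 0/4 = 0
  <chi_0*chi_3, chi_2> = (1/4)[1*(1)*conj(1) + 1*(-I)*conj(-1) + 1*(-1)*conj(1) + 1*(I)*conj(-1)]
      = (1/4)[(1) + (I) + (-1) + (-I)] = 0/4 = 0
  <chi_0*chi_3, chi_3> = (1/4)[1*(1)*conj(1) + 1*(-I)*conj(-I) + 1*(-1)*conj(-1) + 1*(I)*conj(I)]
      = (1/4)[(1) + (1) + (1) + (1)] = 4/4 = 1
(Exp terms are combined using exp(i*s)*conj(exp(i*t)) = exp(i*(s-t)), and sums of them are collapsed using the identity that for every m > 1 the m distinct m-th roots of unity sum to 0, e.g. 1 + exp(2*I*pi/3) + exp(-2*I*pi/3) = 0.)
Hence the multiplicities are chi_3: 1. Dimension check: dim(chi_0)*dim(chi_3) = 1*1 = 1 and sum (mult * dim) = 1*1 = 1.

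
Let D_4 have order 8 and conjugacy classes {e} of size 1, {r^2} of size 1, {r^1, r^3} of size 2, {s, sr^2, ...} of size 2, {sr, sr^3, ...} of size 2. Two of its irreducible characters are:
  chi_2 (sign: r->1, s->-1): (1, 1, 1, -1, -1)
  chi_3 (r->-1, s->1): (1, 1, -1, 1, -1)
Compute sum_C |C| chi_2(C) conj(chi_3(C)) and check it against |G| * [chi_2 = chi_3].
Sum = 0; so <chi_2, chi_3> = 0 (distinct irreducibles are orthogonal).

Argument: Compute term by term over conjugacy classes (|C| * chi_2(C) * conj(chi_3(C))):
  1*(1)*conj(1) + 1*(1)*conj(1) + 2*(1)*conj(-1) + 2*(-1)*conj(1) + 2*(-1)*conj(-1)
  = (1) + (1) + (-2) + (-2) + (2)
  = 0.
Dividing by |G| = 8 gives 0/8 = 0, matching the row-orthogonality relation <chi_2, chi_3> = [chi_2 = chi_3].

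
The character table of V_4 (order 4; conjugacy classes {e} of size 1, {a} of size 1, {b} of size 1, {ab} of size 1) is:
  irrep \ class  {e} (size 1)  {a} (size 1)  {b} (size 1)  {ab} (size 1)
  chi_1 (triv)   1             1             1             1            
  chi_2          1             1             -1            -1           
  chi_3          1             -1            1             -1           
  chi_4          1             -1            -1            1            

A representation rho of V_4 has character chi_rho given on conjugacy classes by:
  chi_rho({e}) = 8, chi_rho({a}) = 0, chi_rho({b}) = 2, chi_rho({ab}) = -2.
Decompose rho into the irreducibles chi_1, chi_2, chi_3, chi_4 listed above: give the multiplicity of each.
Multiplicities: chi_1: 2, chi_2: 2, chi_3: 3, chi_4: 1.

Argument: Use <chi_rho, chi> = (1/|G|) sum_C |C| * chi_rho(C) * conj(chi(C)) with |G| = 4 for each irreducible chi in the table:
  <chi_rho, chi_1> = (1/4)[1*(8)*conj(1) + 1*(0)*conj(1) + 1*(2)*conj(1) + 1*(-2)*conj(1)]
      = (1/4)[(8) + (0) + (2) + (-2)] = 8/4 = 2
  <chi_rho, chi_2> = (1/4)[1*(8)*conj(1) + 1*(0)*conj(1) + 1*(2)*conj(-1) + 1*(-2)*conj(-1)]
      = (1/4)[(8) + (0) + (-2) + (2)] = 8/4 = 2
  <chi_rho, chi_3> = (1/4)[1*(8)*conj(1) + 1*(0)*conj(-1) + 1*(2)*conj(1) + 1*(-2)*conj(-1)]
      = (1/4)[(8) + (0) + (2) + (2)] = 12/4 = 3
  <chi_rho, chi_4> = (1/4)[1*(8)*conj(1) + 1*(0)*conj(-1) + 1*(2)*conj(-1) + 1*(-2)*conj(1)]
      = (1/4)[(8) + (0) + (-2) + (-2)] = 4/4 = 1
Dimension check: dim(rho) = sum (mult * dim) = 2*1 + 2*1 + 3*1 + 1*1 = 8 = chi_rho(e) = 8.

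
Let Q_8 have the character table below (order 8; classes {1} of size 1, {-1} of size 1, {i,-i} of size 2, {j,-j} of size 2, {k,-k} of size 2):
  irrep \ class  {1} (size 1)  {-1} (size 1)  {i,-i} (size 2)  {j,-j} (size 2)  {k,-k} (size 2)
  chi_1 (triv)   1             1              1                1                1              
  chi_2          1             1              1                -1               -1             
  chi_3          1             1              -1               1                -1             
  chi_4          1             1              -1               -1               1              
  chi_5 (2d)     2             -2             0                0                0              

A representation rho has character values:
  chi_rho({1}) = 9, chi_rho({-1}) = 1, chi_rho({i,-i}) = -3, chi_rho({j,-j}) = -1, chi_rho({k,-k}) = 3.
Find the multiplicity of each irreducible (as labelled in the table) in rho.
Multiplicities: chi_1: 1, chi_2: 0, chi_3: 1, chi_4: 3, chi_5: 2.

Working: Use <chi_rho, chi> = (1/|G|) sum_C |C| * chi_rho(C) * conj(chi(C)) with |G| = 8 for each irreducible chi in the table:
  <chi_rho, chi_1> = (1/8)[1*(9)*conj(1) + 1*(1)*conj(1) + 2*(-3)*conj(1) + 2*(-1)*conj(1) + 2*(3)*conj(1)]
      = (1/8)[(9) + (1) + (-6) + (-2) + (6)] = 8/8 = 1
  <chi_rho, chi_2> = (1/8)[1*(9)*conj(1) + 1*(1)*conj(1) + 2*(-3)*conj(1) + 2*(-1)*conj(-1) + 2*(3)*conj(-1)]
      = (1/8)[(9) + (1) + (-6) + (2) + (-6)] = 0/8 = 0
  <chi_rho, chi_3> = (1/8)[1*(9)*conj(1) + 1*(1)*conj(1) + 2*(-3)*conj(-1) + 2*(-1)*conj(1) + 2*(3)*conj(-1)]
      = (1/8)[(9) + (1) + (6) + (-2) + (-6)] = 8/8 = 1
  <chi_rho, chi_4> = (1/8)[1*(9)*conj(1) + 1*(1)*conj(1) + 2*(-3)*conj(-1) + 2*(-1)*conj(-1) + 2*(3)*conj(1)]
      = (1/8)[(9) + (1) + (6) + (2) + (6)] = 24/8 = 3
  <chi_rho, chi_5> = (1/8)[1*(9)*conj(2) + 1*(1)*conj(-2) + 2*(-3)*conj(0) + 2*(-1)*conj(0) + 2*(3)*conj(0)]
      = (1/8)[(18) + (-2) + (0) + (0) + (0)] = 16/8 = 2
Dimension check: dim(rho) = sum (mult * dim) = 1*1 + 0*1 + 1*1 + 3*1 + 2*2 = 9 = chi_rho(e) = 9.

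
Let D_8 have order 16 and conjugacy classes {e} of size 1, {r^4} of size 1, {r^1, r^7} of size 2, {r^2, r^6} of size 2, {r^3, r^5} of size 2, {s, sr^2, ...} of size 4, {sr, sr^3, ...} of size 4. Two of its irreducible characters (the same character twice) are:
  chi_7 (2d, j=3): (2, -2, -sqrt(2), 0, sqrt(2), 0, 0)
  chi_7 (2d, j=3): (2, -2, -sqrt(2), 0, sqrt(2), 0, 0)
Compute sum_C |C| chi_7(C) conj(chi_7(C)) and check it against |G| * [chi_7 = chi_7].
Sum = 16 = |G| = 16; so <chi_7, chi_7> = 1 (norm-1 confirms irreducibility).

Why: Compute term by term over conjugacy classes (|C| * chi_7(C) * conj(chi_7(C))):
  1*(2)*conj(2) + 1*(-2)*conj(-2) + 2*(-sqrt(2))*conj(-sqrt(2)) + 2*(0)*conj(0) + 2*(sqrt(2))*conj(sqrt(2)) + 4*(0)*conj(0) + 4*(0)*conj(0)
  = (4) + (4) + (4) + (0) + (4) + (0) + (0)
  = 16.
Dividing by |G| = 16 gives 16/16 = 1, matching the row-orthogonality relation <chi_7, chi_7> = [chi_7 = chi_7].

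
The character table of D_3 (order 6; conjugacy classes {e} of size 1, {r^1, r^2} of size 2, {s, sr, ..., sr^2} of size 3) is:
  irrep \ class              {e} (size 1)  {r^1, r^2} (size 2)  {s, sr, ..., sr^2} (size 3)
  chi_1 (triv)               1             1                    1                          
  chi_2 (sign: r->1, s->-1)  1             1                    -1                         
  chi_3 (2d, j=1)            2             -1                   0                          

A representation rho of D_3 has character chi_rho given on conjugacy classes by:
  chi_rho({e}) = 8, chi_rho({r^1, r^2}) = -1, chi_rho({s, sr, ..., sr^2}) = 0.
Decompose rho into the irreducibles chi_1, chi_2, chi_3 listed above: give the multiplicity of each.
Multiplicities: chi_1: 1, chi_2: 1, chi_3: 3.

Derivation: Use <chi_rho, chi> = (1/|G|) sum_C |C| * chi_rho(C) * conj(chi(C)) with |G| = 6 for each irreducible chi in the table:
  <chi_rho, chi_1> = (1/6)[1*(8)*conj(1) + 2*(-1)*conj(1) + 3*(0)*conj(1)]
      = (1/6)[(8) + (-2) + (0)] = 6/6 = 1
  <chi_rho, chi_2> = (1/6)[1*(8)*conj(1) + 2*(-1)*conj(1) + 3*(0)*conj(-1)]
      = (1/6)[(8) + (-2) + (0)] = 6/6 = 1
  <chi_rho, chi_3> = (1/6)[1*(8)*conj(2) + 2*(-1)*conj(-1) + 3*(0)*conj(0)]
      = (1/6)[(16) + (2) + (0)] = 18/6 = 3
Dimension check: dim(rho) = sum (mult * dim) = 1*1 + 1*1 + 3*2 = 8 = chi_rho(e) = 8.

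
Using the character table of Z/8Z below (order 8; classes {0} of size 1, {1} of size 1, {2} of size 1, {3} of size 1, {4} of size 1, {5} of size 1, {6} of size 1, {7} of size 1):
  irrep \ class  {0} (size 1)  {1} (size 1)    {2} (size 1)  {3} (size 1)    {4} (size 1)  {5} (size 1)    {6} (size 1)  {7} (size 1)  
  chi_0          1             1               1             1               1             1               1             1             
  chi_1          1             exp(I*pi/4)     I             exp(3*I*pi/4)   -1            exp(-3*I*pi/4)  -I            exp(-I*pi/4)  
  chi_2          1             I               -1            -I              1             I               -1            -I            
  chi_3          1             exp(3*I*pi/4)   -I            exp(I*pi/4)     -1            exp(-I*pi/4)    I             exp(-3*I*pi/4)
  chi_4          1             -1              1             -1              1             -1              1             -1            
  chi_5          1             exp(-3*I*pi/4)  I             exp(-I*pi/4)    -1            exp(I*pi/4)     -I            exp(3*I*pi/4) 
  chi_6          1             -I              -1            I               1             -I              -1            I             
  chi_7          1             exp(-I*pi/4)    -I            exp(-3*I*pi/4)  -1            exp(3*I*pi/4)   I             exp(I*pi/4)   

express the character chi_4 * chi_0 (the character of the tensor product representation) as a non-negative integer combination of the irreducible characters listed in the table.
chi_4 tensor chi_0 = chi_4 (all other irreducibles have multiplicity 0).

Explanation: The character of a tensor product is the pointwise product (chi_4 * chi_0)(C) = chi_4(C) * chi_0(C):
  {0}: (1)*(1), {1}: (-1)*(1), {2}: (1)*(1), {3}: (-1)*(1), {4}: (1)*(1), {5}: (-1)*(1), {6}: (1)*(1), {7}: (-1)*(1)
so (chi_4 * chi_0) takes values
  {0} -> 1, {1} -> -1, {2} -> 1, {3} -> -1, {4} -> 1, {5} -> -1, {6} -> 1, {7} -> -1.
Now take the inner product of this character with each irreducible chi from the table, <chi_4*chi_0, chi> = (1/8) sum_C |C| (chi_4*chi_0)(C) conj(chi(C)):
  <chi_4*chi_0, chi_0> = (1/8)[1*(1)*conj(1) + 1*(-1)*conj(1) + 1*(1)*conj(1) + 1*(-1)*conj(1) + 1*(1)*conj(1) + 1*(-1)*conj(1) + 1*(1)*conj(1) + 1*(-1)*conj(1)]
      = (1/8)[(1) + (-1) + (1) + (-1) + (1) + (-1) + (1) + (-1)] = 0/8 = 0
  <chi_4*chi_0, chi_1> = (1/8)[1*(1)*conj(1) + 1*(-1)*conj(exp(I*pi/4)) + 1*(1)*conj(I) + 1*(-1)*conj(exp(3*I*pi/4)) + 1*(1)*conj(-1) + 1*(-1)*conj(exp(-3*I*pi/4)) + 1*(1)*conj(-I) + 1*(-1)*conj(exp(-I*pi/4))]
      = (1/8)[(1) + (-exp(-I*pi/4)) + (-I) + (-exp(-3*I*pi/4)) + (-1) + (-exp(3*I*pi/4)) + (I) + (-exp(I*pi/4))] = 0/8 = 0
  <chi_4*chi_0, chi_2> = (1/8)[1*(1)*conj(1) + 1*(-1)*conj(I) + 1*(1)*conj(-1) + 1*(-1)*conj(-I) + 1*(1)*conj(1) + 1*(-1)*conj(I) + 1*(1)*conj(-1) + 1*(-1)*conj(-I)]
      = (1/8)[(1) + (I) + (-1) + (-I) + (1) + (I) + (-1) + (-I)] = 0/8 = 0
  <chi_4*chi_0, chi_3> = (1/8)[1*(1)*conj(1) + 1*(-1)*conj(exp(3*I*pi/4)) + 1*(1)*conj(-I) + 1*(-1)*conj(exp(I*pi/4)) + 1*(1)*conj(-1) + 1*(-1)*conj(exp(-I*pi/4)) + 1*(1)*conj(I) + 1*(-1)*conj(exp(-3*I*pi/4))]
      = (1/8)[(1) + (-exp(-3*I*pi/4)) + (I) + (-exp(-I*pi/4)) + (-1) + (-exp(I*pi/4)) + (-I) + (-exp(3*I*pi/4))] = 0/8 = 0
  <chi_4*chi_0, chi_4> = (1/8)[1*(1)*conj(1) + 1*(-1)*conj(-1) + 1*(1)*conj(1) + 1*(-1)*conj(-1) + 1*(1)*conj(1) + 1*(-1)*conj(-1) + 1*(1)*conj(1) + 1*(-1)*conj(-1)]
      = (1/8)[(1) + (1) + (1) + (1) + (1) + (1) + (1) + (1)] = 8/8 = 1
  <chi_4*chi_0, chi_5> = (1/8)[1*(1)*conj(1) + 1*(-1)*conj(exp(-3*I*pi/4)) + 1*(1)*conj(I) + 1*(-1)*conj(exp(-I*pi/4)) + 1*(1)*conj(-1) + 1*(-1)*conj(exp(I*pi/4)) + 1*(1)*conj(-I) + 1*(-1)*conj(exp(3*I*pi/4))]
      = (1/8)[(1) + (-exp(3*I*pi/4)) + (-I) + (-exp(I*pi/4)) + (-1) + (-exp(-I*pi/4)) + (I) + (-exp(-3*I*pi/4))] = 0/8 = 0
  <chi_4*chi_0, chi_6> = (1/8)[1*(1)*conj(1) + 1*(-1)*conj(-I) + 1*(1)*conj(-1) + 1*(-1)*conj(I) + 1*(1)*conj(1) + 1*(-1)*conj(-I) + 1*(1)*conj(-1) + 1*(-1)*conj(I)]
      = (1/8)[(1) + (-I) + (-1) + (I) + (1) + (-I) + (-1) + (I)] = 0/8 = 0
  <chi_4*chi_0, chi_7> = (1/8)[1*(1)*conj(1) + 1*(-1)*conj(exp(-I*pi/4)) + 1*(1)*conj(-I) + 1*(-1)*conj(exp(-3*I*pi/4)) + 1*(1)*conj(-1) + 1*(-1)*conj(exp(3*I*pi/4)) + 1*(1)*conj(I) + 1*(-1)*conj(exp(I*pi/4))]
      = (1/8)[(1) + (-exp(I*pi/4)) + (I) + (-exp(3*I*pi/4)) + (-1) + (-exp(-3*I*pi/4)) + (-I) + (-exp(-I*pi/4))] = 0/8 = 0
(Exp terms are combined using exp(i*s)*conj(exp(i*t)) = exp(i*(s-t)), and sums of them are collapsed using the identity that for every m > 1 the m distinct m-th roots of unity sum to 0, e.g. 1 + exp(2*I*pi/3) + exp(-2*I*pi/3) = 0.)
Hence the multiplicities are chi_4: 1. Dimension check: dim(chi_4)*dim(chi_0) = 1*1 = 1 and sum (mult * dim) = 1*1 = 1.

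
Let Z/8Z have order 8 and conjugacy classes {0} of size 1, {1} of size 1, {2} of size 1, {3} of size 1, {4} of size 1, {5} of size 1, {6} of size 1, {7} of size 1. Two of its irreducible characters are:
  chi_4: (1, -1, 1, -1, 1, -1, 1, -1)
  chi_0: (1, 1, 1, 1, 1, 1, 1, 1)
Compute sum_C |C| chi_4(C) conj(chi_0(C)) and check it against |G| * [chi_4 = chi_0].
Sum = 0; so <chi_4, chi_0> = 0 (distinct irreducibles are orthogonal).

Justification: Compute term by term over conjugacy classes (|C| * chi_4(C) * conj(chi_0(C))):
  1*(1)*conj(1) + 1*(-1)*conj(1) + 1*(1)*conj(1) + 1*(-1)*conj(1) + 1*(1)*conj(1) + 1*(-1)*conj(1) + 1*(1)*conj(1) + 1*(-1)*conj(1)
  = (1) + (-1) + (1) + (-1) + (1) + (-1) + (1) + (-1)
  = 0.
(Exp terms are combined using exp(i*s)*conj(exp(i*t)) = exp(i*(s-t)), and sums of them are collapsed using the identity that for every m > 1 the m distinct m-th roots of unity sum to 0, e.g. 1 + exp(2*I*pi/3) + exp(-2*I*pi/3) = 0.)
Dividing by |G| = 8 gives 0/8 = 0, matching the row-orthogonality relation <chi_4, chi_0> = [chi_4 = chi_0].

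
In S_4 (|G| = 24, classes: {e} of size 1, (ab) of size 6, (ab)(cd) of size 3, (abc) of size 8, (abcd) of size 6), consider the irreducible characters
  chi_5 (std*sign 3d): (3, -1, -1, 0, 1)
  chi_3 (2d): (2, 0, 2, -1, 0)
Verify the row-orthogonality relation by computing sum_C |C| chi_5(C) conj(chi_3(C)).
Sum = 0; so <chi_5, chi_3> = 0 (distinct irreducibles are orthogonal).

Why: Compute term by term over conjugacy classes (|C| * chi_5(C) * conj(chi_3(C))):
  1*(3)*conj(2) + 6*(-1)*conj(0) + 3*(-1)*conj(2) + 8*(0)*conj(-1) + 6*(1)*conj(0)
  = (6) + (0) + (-6) + (0) + (0)
  = 0.
Dividing by |G| = 24 gives 0/24 = 0, matching the row-orthogonality relation <chi_5, chi_3> = [chi_5 = chi_3].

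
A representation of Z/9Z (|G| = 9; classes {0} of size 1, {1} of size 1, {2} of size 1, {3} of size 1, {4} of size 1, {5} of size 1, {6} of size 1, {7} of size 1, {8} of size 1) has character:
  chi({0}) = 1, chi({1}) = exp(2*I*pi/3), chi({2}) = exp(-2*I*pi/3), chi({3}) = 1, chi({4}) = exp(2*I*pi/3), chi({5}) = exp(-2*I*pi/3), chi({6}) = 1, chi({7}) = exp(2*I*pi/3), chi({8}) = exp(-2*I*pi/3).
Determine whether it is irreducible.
Irreducible: <chi, chi> = 1.

Working: <chi, chi> = (1/|G|) sum_C |C| * |chi(C)|^2 = (1/9)[1*|1|^2 + 1*|exp(2*I*pi/3)|^2 + 1*|exp(-2*I*pi/3)|^2 + 1*|1|^2 + 1*|exp(2*I*pi/3)|^2 + 1*|exp(-2*I*pi/3)|^2 + 1*|1|^2 + 1*|exp(2*I*pi/3)|^2 + 1*|exp(-2*I*pi/3)|^2]
  = (1/9)[(1) + (1) + (1) + (1) + (1) + (1) + (1) + (1) + (1)] = 9/9 = 1.
(Exp terms are combined using exp(i*s)*conj(exp(i*t)) = exp(i*(s-t)), and sums of them are collapsed using the identity that for every m > 1 the m distinct m-th roots of unity sum to 0, e.g. 1 + exp(2*I*pi/3) + exp(-2*I*pi/3) = 0.)
A character is irreducible iff <chi, chi> = 1, so this representation is irreducible.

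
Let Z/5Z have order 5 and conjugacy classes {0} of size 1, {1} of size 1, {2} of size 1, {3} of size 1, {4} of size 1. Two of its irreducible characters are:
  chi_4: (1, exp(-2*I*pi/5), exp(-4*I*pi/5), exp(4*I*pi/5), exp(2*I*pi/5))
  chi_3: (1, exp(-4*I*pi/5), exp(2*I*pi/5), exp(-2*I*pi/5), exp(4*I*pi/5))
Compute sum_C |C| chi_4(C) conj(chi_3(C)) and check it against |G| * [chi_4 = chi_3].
Sum = 0; so <chi_4, chi_3> = 0 (distinct irreducibles are orthogonal).

Derivation: Compute term by term over conjugacy classes (|C| * chi_4(C) * conj(chi_3(C))):
  1*(1)*conj(1) + 1*(exp(-2*I*pi/5))*conj(exp(-4*I*pi/5)) + 1*(exp(-4*I*pi/5))*conj(exp(2*I*pi/5)) + 1*(exp(4*I*pi/5))*conj(exp(-2*I*pi/5)) + 1*(exp(2*I*pi/5))*conj(exp(4*I*pi/5))
  = (1) + (exp(2*I*pi/5)) + (exp(4*I*pi/5)) + (exp(-4*I*pi/5)) + (exp(-2*I*pi/5))
  = 0.
(Exp terms are combined using exp(i*s)*conj(exp(i*t)) = exp(i*(s-t)), and sums of them are collapsed using the identity that for every m > 1 the m distinct m-th roots of unity sum to 0, e.g. 1 + exp(2*I*pi/3) + exp(-2*I*pi/3) = 0.)
Dividing by |G| = 5 gives 0/5 = 0, matching the row-orthogonality relation <chi_4, chi_3> = [chi_4 = chi_3].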